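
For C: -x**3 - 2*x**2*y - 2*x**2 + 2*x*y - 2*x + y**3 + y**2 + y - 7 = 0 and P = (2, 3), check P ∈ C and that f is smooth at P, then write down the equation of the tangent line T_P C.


Tangent line at P: -40*x + 30*y - 10 = 0.

Step 1: f(2, 3) = 0, so P lies on C.
Step 2: partial derivatives
  f_x(x, y) = -3*x**2 - 4*x*y - 4*x + 2*y - 2, f_y(x, y) = -2*x**2 + 2*x + 3*y**2 + 2*y + 1.
  f_x(P) = -40, f_y(P) = 30 (gradient nonzero, so P is smooth).
Step 3: tangent line at P: -40·(x − 2) + 30·(y − 3) = 0.
Expanding: -40*x + 30*y - 10 = 0.


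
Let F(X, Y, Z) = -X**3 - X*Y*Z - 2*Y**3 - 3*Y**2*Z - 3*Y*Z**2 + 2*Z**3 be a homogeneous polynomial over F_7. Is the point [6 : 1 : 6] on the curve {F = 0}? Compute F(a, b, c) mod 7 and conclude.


F(6,1,6) ≡ 3 (mod 7); P is NOT on the curve.

Evaluate F(6, 1, 6) term-by-term (mod 7).
  -X**3 ↦ -1·216·1·1 = -216
  -X*Y*Z ↦ -1·6·1·6 = -36
  -2*Y**3 ↦ -2·1·1·1 = -2
  -3*Y**2*Z ↦ -3·1·1·6 = -18
  -3*Y*Z**2 ↦ -3·1·1·36 = -108
  2*Z**3 ↦ 2·1·1·216 = 432
Sum: F(6, 1, 6) = (-216) + (-36) + (-2) + (-18) + (-108) + (432) = 52.
Reducing mod 7: 52 ≡ 3 (mod 7).
Since F(a, b, c) ≡ 3 ≠ 0 (mod 7), P does NOT lie on the curve.


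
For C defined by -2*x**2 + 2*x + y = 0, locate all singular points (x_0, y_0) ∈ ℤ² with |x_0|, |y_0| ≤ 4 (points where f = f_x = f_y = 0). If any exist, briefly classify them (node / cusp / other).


No singular points in the scanned grid; C is smooth there.

Compute partial derivatives:
  f_x = 2 - 4*x.
  f_y = 1.
f_y = 1 is a nonzero constant, so f_y never vanishes: no point (x, y) can satisfy f = f_x = f_y = 0. In particular no (x, y) ∈ {−4, ..., 4}² is singular; the curve is smooth.


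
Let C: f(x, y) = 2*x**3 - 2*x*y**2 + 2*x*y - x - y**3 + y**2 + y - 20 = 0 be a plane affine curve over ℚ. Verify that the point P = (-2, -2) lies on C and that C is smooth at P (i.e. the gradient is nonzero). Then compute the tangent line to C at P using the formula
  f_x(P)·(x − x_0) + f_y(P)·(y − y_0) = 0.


Tangent line at P: 11*x - 35*y - 48 = 0.

Step 1: f(-2, -2) = 0, so P lies on C.
Step 2: partial derivatives
  f_x(x, y) = 6*x**2 - 2*y**2 + 2*y - 1, f_y(x, y) = -4*x*y + 2*x - 3*y**2 + 2*y + 1.
  f_x(P) = 11, f_y(P) = -35 (gradient nonzero, so P is smooth).
Step 3: tangent line at P: 11·(x − -2) + -35·(y − -2) = 0.
Expanding: 11*x - 35*y - 48 = 0.


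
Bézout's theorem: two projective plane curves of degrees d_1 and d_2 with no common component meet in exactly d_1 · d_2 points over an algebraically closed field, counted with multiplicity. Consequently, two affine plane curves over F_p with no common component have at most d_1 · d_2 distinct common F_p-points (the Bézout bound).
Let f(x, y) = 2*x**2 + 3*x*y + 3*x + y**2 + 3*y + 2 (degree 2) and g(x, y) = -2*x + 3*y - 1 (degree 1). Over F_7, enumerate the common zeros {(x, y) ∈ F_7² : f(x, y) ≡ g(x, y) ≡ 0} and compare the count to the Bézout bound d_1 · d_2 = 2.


Common zeros: {(0, 5), (1, 1)}; count = 2; Bézout bound = 2.

deg(f) = 2, deg(g) = 1, so Bézout bound = 2.
Scan x ∈ F_7. For each x, list the y ∈ F_7 with f(x, y) ≡ 0 and those with g(x, y) ≡ 0 (mod 7); the common zeros in that column are the intersection.
  x = 0: f ≡ 0 at y ∈ {5, 6}; g ≡ 0 at y ∈ {5}; common: {5}.
  x = 1: f ≡ 0 at y ∈ {0, 1}; g ≡ 0 at y ∈ {1}; common: {1}.
  x = 2: f ≡ 0 at y ∈ ∅; g ≡ 0 at y ∈ {4}; common: ∅.
  x = 3: f ≡ 0 at y ∈ {1}; g ≡ 0 at y ∈ {0}; common: ∅.
  x = 4: f ≡ 0 at y ∈ ∅; g ≡ 0 at y ∈ {3}; common: ∅.
  x = 5: f ≡ 0 at y ∈ {5}; g ≡ 0 at y ∈ {6}; common: ∅.
  x = 6: f ≡ 0 at y ∈ ∅; g ≡ 0 at y ∈ {2}; common: ∅.
Collecting: common zeros = {(0, 5), (1, 1)}, so the count is 2.
Comparison with the Bézout bound: 2 ≤ 2 = deg(f)·deg(g), as expected for curves with no common component (the bound is attained).


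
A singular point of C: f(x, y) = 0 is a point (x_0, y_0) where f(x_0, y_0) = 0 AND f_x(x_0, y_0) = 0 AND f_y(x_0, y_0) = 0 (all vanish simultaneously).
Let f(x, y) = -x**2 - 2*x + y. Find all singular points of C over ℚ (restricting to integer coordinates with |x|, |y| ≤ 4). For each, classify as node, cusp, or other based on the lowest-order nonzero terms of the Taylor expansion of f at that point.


No singular points in the scanned grid; C is smooth there.

Compute partial derivatives:
  f_x = -2*x - 2.
  f_y = 1.
f_y = 1 is a nonzero constant, so f_y never vanishes: no point (x, y) can satisfy f = f_x = f_y = 0. In particular no (x, y) ∈ {−4, ..., 4}² is singular; the curve is smooth.


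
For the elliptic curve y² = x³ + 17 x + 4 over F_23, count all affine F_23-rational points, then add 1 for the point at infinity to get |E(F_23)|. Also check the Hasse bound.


Affine points = {(0, 2), (0, 21), (2, 0), (3, 6), (3, 17), (6, 0), (7, 11), (7, 12), (8, 10), (8, 13), (9, 9), (9, 14), (10, 1), (10, 22), (11, 2), (11, 21), (12, 2), (12, 21), (15, 0), (16, 5), (16, 18), (17, 10), (17, 13), (18, 1), (18, 22), (20, 8), (20, 15), (21, 10), (21, 13), (22, 3), (22, 20)}; affine count = 31; |E(F_23)| = 32.

Discriminant check: Δ ∝ 4a³ + 27b² = 4·17³ + 27·4² = 4·4913 + 27·16 ≡ 5 (mod 23). Nonzero ⇒ E is nonsingular.
For each x ∈ F_23, compute rhs = x³ + 17·x + 4 mod 23, then count y ∈ F_23 with y² ≡ rhs.
  x = 0: rhs = 4, matching y values: 2, 21 (2 points).
  x = 1: rhs = 22, matching y values: none (0 points).
  x = 2: rhs = 0, matching y values: 0 (1 points).
  x = 3: rhs = 13, matching y values: 6, 17 (2 points).
  x = 4: rhs = 21, matching y values: none (0 points).
  x = 5: rhs = 7, matching y values: none (0 points).
  x = 6: rhs = 0, matching y values: 0 (1 points).
  x = 7: rhs = 6, matching y values: 11, 12 (2 points).
  x = 8: rhs = 8, matching y values: 10, 13 (2 points).
  x = 9: rhs = 12, matching y values: 9, 14 (2 points).
  x = 10: rhs = 1, matching y values: 1, 22 (2 points).
  x = 11: rhs = 4, matching y values: 2, 21 (2 points).
  x = 12: rhs = 4, matching y values: 2, 21 (2 points).
  x = 13: rhs = 7, matching y values: none (0 points).
  x = 14: rhs = 19, matching y values: none (0 points).
  x = 15: rhs = 0, matching y values: 0 (1 points).
  x = 16: rhs = 2, matching y values: 5, 18 (2 points).
  x = 17: rhs = 8, matching y values: 10, 13 (2 points).
  x = 18: rhs = 1, matching y values: 1, 22 (2 points).
  x = 19: rhs = 10, matching y values: none (0 points).
  x = 20: rhs = 18, matching y values: 8, 15 (2 points).
  x = 21: rhs = 8, matching y values: 10, 13 (2 points).
  x = 22: rhs = 9, matching y values: 3, 20 (2 points).
Total affine count: 31.
Full point count |E(F_23)| = 31 + 1 = 32.
Hasse bound: |32 − (23+1)| = |8| = 8 ≤ 2√23 ≈ 9.5917 ✓.


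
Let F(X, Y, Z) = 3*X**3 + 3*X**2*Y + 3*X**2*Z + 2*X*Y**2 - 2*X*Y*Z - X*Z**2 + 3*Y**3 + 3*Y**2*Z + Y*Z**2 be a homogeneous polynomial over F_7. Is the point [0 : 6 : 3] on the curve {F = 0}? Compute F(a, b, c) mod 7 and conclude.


F(0,6,3) ≡ 4 (mod 7); P is NOT on the curve.

Evaluate F(0, 6, 3) term-by-term (mod 7).
  3*X**3 ↦ 3·0·1·1 = 0
  3*X**2*Y ↦ 3·0·6·1 = 0
  3*X**2*Z ↦ 3·0·1·3 = 0
  2*X*Y**2 ↦ 2·0·36·1 = 0
  -2*X*Y*Z ↦ -2·0·6·3 = 0
  -X*Z**2 ↦ -1·0·1·9 = 0
  3*Y**3 ↦ 3·1·216·1 = 648
  3*Y**2*Z ↦ 3·1·36·3 = 324
  Y*Z**2 ↦ 1·1·6·9 = 54
Sum: F(0, 6, 3) = (0) + (0) + (0) + (0) + (0) + (0) + (648) + (324) + (54) = 1026.
Reducing mod 7: 1026 ≡ 4 (mod 7).
Since F(a, b, c) ≡ 4 ≠ 0 (mod 7), P does NOT lie on the curve.


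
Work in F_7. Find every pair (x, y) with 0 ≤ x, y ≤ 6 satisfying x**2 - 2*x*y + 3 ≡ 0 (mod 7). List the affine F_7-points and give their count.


Affine F_7-points: {(1, 2), (2, 0), (3, 2), (4, 5), (5, 0), (6, 5)}; count = 6.

For each of the 49 pairs (x, y) ∈ F_7², evaluate f(x, y) mod 7. Record the zeros.
  x = 0: [0↦3, 1↦3, 2↦3, 3↦3, 4↦3, 5↦3, 6↦3]  zeros at y ∈ ∅
  x = 1: [0↦4, 1↦2, 2↦0, 3↦5, 4↦3, 5↦1, 6↦6]  zeros at y ∈ {2}
  x = 2: [0↦0, 1↦3, 2↦6, 3↦2, 4↦5, 5↦1, 6↦4]  zeros at y ∈ {0}
  x = 3: [0↦5, 1↦6, 2↦0, 3↦1, 4↦2, 5↦3, 6↦4]  zeros at y ∈ {2}
  x = 4: [0↦5, 1↦4, 2↦3, 3↦2, 4↦1, 5↦0, 6↦6]  zeros at y ∈ {5}
  x = 5: [0↦0, 1↦4, 2↦1, 3↦5, 4↦2, 5↦6, 6↦3]  zeros at y ∈ {0}
  x = 6: [0↦4, 1↦6, 2↦1, 3↦3, 4↦5, 5↦0, 6↦2]  zeros at y ∈ {5}
Collecting zeros: affine points = {(1, 2), (2, 0), (3, 2), (4, 5), (5, 0), (6, 5)}.
Total count |C(F_7)_aff| = 6.


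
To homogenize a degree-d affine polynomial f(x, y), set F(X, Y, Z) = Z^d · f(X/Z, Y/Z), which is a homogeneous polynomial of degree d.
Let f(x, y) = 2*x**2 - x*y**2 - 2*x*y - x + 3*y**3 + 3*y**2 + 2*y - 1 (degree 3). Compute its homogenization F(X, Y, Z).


F(X, Y, Z) = 2*X**2*Z - X*Y**2 - 2*X*Y*Z - X*Z**2 + 3*Y**3 + 3*Y**2*Z + 2*Y*Z**2 - Z**3

deg(f) = 3.
Substitute x = X/Z, y = Y/Z into f, then multiply by Z^3.
  monomial 2·x^2·y^0 ↦ 2·X^2·Y^0·Z^1.
  monomial -1·x^1·y^2 ↦ -1·X^1·Y^2·Z^0.
  monomial -2·x^1·y^1 ↦ -2·X^1·Y^1·Z^1.
  monomial -1·x^1·y^0 ↦ -1·X^1·Y^0·Z^2.
  monomial 3·x^0·y^3 ↦ 3·X^0·Y^3·Z^0.
  monomial 3·x^0·y^2 ↦ 3·X^0·Y^2·Z^1.
  monomial 2·x^0·y^1 ↦ 2·X^0·Y^1·Z^2.
  monomial -1·x^0·y^0 ↦ -1·X^0·Y^0·Z^3.
Collecting: F(X, Y, Z) = 2*X**2*Z - X*Y**2 - 2*X*Y*Z - X*Z**2 + 3*Y**3 + 3*Y**2*Z + 2*Y*Z**2 - Z**3.


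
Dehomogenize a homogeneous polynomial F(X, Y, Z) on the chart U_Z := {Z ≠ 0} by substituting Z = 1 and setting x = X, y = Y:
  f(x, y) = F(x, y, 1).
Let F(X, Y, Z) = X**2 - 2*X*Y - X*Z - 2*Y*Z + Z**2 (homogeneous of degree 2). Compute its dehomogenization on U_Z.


f(x, y) = x**2 - 2*x*y - x - 2*y + 1

On U_Z we set Z = 1. Each monomial c·X^i·Y^j·Z^k in F becomes c·x^i·y^j·1^k = c·x^i·y^j.
Substituting Z = 1: F(X, Y, 1) = x**2 - 2*x*y - x - 2*y + 1.
Note: deg(f) ≤ deg(F) = 2; strict inequality happens when F is divisible by Z (lost terms).


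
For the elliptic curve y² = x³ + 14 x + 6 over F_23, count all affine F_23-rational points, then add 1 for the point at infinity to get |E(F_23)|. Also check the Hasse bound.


Affine points = {(0, 11), (0, 12), (3, 11), (3, 12), (8, 3), (8, 20), (12, 4), (12, 19), (13, 4), (13, 19), (14, 5), (14, 18), (15, 7), (15, 16), (16, 5), (16, 18), (18, 8), (18, 15), (19, 1), (19, 22), (20, 11), (20, 12), (21, 4), (21, 19)}; affine count = 24; |E(F_23)| = 25.

Discriminant check: Δ ∝ 4a³ + 27b² = 4·14³ + 27·6² = 4·2744 + 27·36 ≡ 11 (mod 23). Nonzero ⇒ E is nonsingular.
For each x ∈ F_23, compute rhs = x³ + 14·x + 6 mod 23, then count y ∈ F_23 with y² ≡ rhs.
  x = 0: rhs = 6, matching y values: 11, 12 (2 points).
  x = 1: rhs = 21, matching y values: none (0 points).
  x = 2: rhs = 19, matching y values: none (0 points).
  x = 3: rhs = 6, matching y values: 11, 12 (2 points).
  x = 4: rhs = 11, matching y values: none (0 points).
  x = 5: rhs = 17, matching y values: none (0 points).
  x = 6: rhs = 7, matching y values: none (0 points).
  x = 7: rhs = 10, matching y values: none (0 points).
  x = 8: rhs = 9, matching y values: 3, 20 (2 points).
  x = 9: rhs = 10, matching y values: none (0 points).
  x = 10: rhs = 19, matching y values: none (0 points).
  x = 11: rhs = 19, matching y values: none (0 points).
  x = 12: rhs = 16, matching y values: 4, 19 (2 points).
  x = 13: rhs = 16, matching y values: 4, 19 (2 points).
  x = 14: rhs = 2, matching y values: 5, 18 (2 points).
  x = 15: rhs = 3, matching y values: 7, 16 (2 points).
  x = 16: rhs = 2, matching y values: 5, 18 (2 points).
  x = 17: rhs = 5, matching y values: none (0 points).
  x = 18: rhs = 18, matching y values: 8, 15 (2 points).
  x = 19: rhs = 1, matching y values: 1, 22 (2 points).
  x = 20: rhs = 6, matching y values: 11, 12 (2 points).
  x = 21: rhs = 16, matching y values: 4, 19 (2 points).
  x = 22: rhs = 14, matching y values: none (0 points).
Total affine count: 24.
Full point count |E(F_23)| = 24 + 1 = 25.
Hasse bound: |25 − (23+1)| = |1| = 1 ≤ 2√23 ≈ 9.5917 ✓.


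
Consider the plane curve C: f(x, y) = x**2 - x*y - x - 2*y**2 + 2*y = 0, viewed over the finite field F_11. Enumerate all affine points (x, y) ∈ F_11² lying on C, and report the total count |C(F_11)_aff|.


Affine F_11-points: {(0, 0), (0, 1), (1, 0), (1, 6), (2, 1), (2, 10), (3, 7), (3, 9), (4, 2), (4, 8), (5, 7), (5, 8), (6, 3), (6, 6), (7, 5), (7, 9), (8, 4), (9, 3), (9, 10), (10, 2), (10, 5)}; count = 21.

For each of the 121 pairs (x, y) ∈ F_11², evaluate f(x, y) mod 11. Record the zeros.
  x = 0: [0↦0, 1↦0, 2↦7, 3↦10, 4↦9, 5↦4, 6↦6, 7↦4, 8↦9, 9↦10, 10↦7]  zeros at y ∈ {0, 1}
  x = 1: [0↦0, 1↦10, 2↦5, 3↦7, 4↦5, 5↦10, 6↦0, 7↦8, 8↦1, 9↦1, 10↦8]  zeros at y ∈ {0, 6}
  x = 2: [0↦2, 1↦0, 2↦5, 3↦6, 4↦3, 5↦7, 6↦7, 7↦3, 8↦6, 9↦5, 10↦0]  zeros at y ∈ {1, 10}
  x = 3: [0↦6, 1↦3, 2↦7, 3↦7, 4↦3, 5↦6, 6↦5, 7↦0, 8↦2, 9↦0, 10↦5]  zeros at y ∈ {7, 9}
  x = 4: [0↦1, 1↦8, 2↦0, 3↦10, 4↦5, 5↦7, 6↦5, 7↦10, 8↦0, 9↦8, 10↦1]  zeros at y ∈ {2, 8}
  x = 5: [0↦9, 1↦4, 2↦6, 3↦4, 4↦9, 5↦10, 6↦7, 7↦0, 8↦0, 9↦7, 10↦10]  zeros at y ∈ {7, 8}
  x = 6: [0↦8, 1↦2, 2↦3, 3↦0, 4↦4, 5↦4, 6↦0, 7↦3, 8↦2, 9↦8, 10↦10]  zeros at y ∈ {3, 6}
  x = 7: [0↦9, 1↦2, 2↦2, 3↦9, 4↦1, 5↦0, 6↦6, 7↦8, 8↦6, 9↦0, 10↦1]  zeros at y ∈ {5, 9}
  x = 8: [0↦1, 1↦4, 2↦3, 3↦9, 4↦0, 5↦9, 6↦3, 7↦4, 8↦1, 9↦5, 10↦5]  zeros at y ∈ {4}
  x = 9: [0↦6, 1↦8, 2↦6, 3↦0, 4↦1, 5↦9, 6↦2, 7↦2, 8↦9, 9↦1, 10↦0]  zeros at y ∈ {3, 10}
  x = 10: [0↦2, 1↦3, 2↦0, 3↦4, 4↦4, 5↦0, 6↦3, 7↦2, 8↦8, 9↦10, 10↦8]  zeros at y ∈ {2, 5}
Collecting zeros: affine points = {(0, 0), (0, 1), (1, 0), (1, 6), (2, 1), (2, 10), (3, 7), (3, 9), (4, 2), (4, 8), (5, 7), (5, 8), (6, 3), (6, 6), (7, 5), (7, 9), (8, 4), (9, 3), (9, 10), (10, 2), (10, 5)}.
Total count |C(F_11)_aff| = 21.


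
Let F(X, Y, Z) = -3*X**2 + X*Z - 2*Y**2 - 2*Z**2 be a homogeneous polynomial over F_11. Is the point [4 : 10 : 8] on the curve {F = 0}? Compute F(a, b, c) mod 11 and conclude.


F(4,10,8) ≡ 8 (mod 11); P is NOT on the curve.

Evaluate F(4, 10, 8) term-by-term (mod 11).
  -3*X**2 ↦ -3·16·1·1 = -48
  X*Z ↦ 1·4·1·8 = 32
  -2*Y**2 ↦ -2·1·100·1 = -200
  -2*Z**2 ↦ -2·1·1·64 = -128
Sum: F(4, 10, 8) = (-48) + (32) + (-200) + (-128) = -344.
Reducing mod 11: -344 ≡ 8 (mod 11).
Since F(a, b, c) ≡ 8 ≠ 0 (mod 11), P does NOT lie on the curve.


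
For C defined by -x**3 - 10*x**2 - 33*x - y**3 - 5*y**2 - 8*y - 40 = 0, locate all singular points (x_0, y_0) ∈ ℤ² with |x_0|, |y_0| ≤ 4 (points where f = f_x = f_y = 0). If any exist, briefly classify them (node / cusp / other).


Singular points: {(-3, -2)}; classification: node.

Compute partial derivatives:
  f_x = -3*x**2 - 20*x - 33.
  f_y = -3*y**2 - 10*y - 8.
Scan x_0 ∈ {−4, ..., 4}. For each x_0, f_y(x_0, y) is a polynomial in y; find its integer roots y ∈ {−4, ..., 4}, then test f_x and f at those candidates.
  x = -4: f_y(-4, y) = -3*y**2 - 10*y - 8; vanishes at y ∈ {-2}. (-4, -2): f_x = -1 ≠ 0.
  x = -3: f_y(-3, y) = -3*y**2 - 10*y - 8; vanishes at y ∈ {-2}. (-3, -2): f_x = 0, f = 0 — SINGULAR.
  x = -2: f_y(-2, y) = -3*y**2 - 10*y - 8; vanishes at y ∈ {-2}. (-2, -2): f_x = -5 ≠ 0.
  x = -1: f_y(-1, y) = -3*y**2 - 10*y - 8; vanishes at y ∈ {-2}. (-1, -2): f_x = -16 ≠ 0.
  x = 0: f_y(0, y) = -3*y**2 - 10*y - 8; vanishes at y ∈ {-2}. (0, -2): f_x = -33 ≠ 0.
  x = 1: f_y(1, y) = -3*y**2 - 10*y - 8; vanishes at y ∈ {-2}. (1, -2): f_x = -56 ≠ 0.
  x = 2: f_y(2, y) = -3*y**2 - 10*y - 8; vanishes at y ∈ {-2}. (2, -2): f_x = -85 ≠ 0.
  x = 3: f_y(3, y) = -3*y**2 - 10*y - 8; vanishes at y ∈ {-2}. (3, -2): f_x = -120 ≠ 0.
  x = 4: f_y(4, y) = -3*y**2 - 10*y - 8; vanishes at y ∈ {-2}. (4, -2): f_x = -161 ≠ 0.
Only singular point on the grid: (-3, -2).
Classify: substitute x = -3 + u, y = -2 + v and expand: f = -u**3 - u**2 - v**3 + v**2.
No constant or linear terms (consistent with a singular point). Quadratic part: -u**2 + v**2. Cubic part: -u**3 - v**3.
The quadratic part v**2 - u**2 = (v − u)(v + u) splits into two distinct linear factors, so there are two distinct tangent lines y − -2 = ±(x − -3) — this is a node (ordinary double point).
Classification: node.


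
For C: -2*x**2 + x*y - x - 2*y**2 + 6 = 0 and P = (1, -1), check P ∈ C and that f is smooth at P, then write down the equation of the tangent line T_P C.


Tangent line at P: -6*x + 5*y + 11 = 0.

Step 1: f(1, -1) = 0, so P lies on C.
Step 2: partial derivatives
  f_x(x, y) = -4*x + y - 1, f_y(x, y) = x - 4*y.
  f_x(P) = -6, f_y(P) = 5 (gradient nonzero, so P is smooth).
Step 3: tangent line at P: -6·(x − 1) + 5·(y − -1) = 0.
Expanding: -6*x + 5*y + 11 = 0.


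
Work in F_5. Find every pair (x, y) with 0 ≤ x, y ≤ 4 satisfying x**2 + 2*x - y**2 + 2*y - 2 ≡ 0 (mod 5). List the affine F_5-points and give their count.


Affine F_5-points: {(0, 3), (0, 4), (3, 3), (3, 4)}; count = 4.

For each of the 25 pairs (x, y) ∈ F_5², evaluate f(x, y) mod 5. Record the zeros.
  x = 0: [0↦3, 1↦4, 2↦3, 3↦0, 4↦0]  zeros at y ∈ {3, 4}
  x = 1: [0↦1, 1↦2, 2↦1, 3↦3, 4↦3]  zeros at y ∈ ∅
  x = 2: [0↦1, 1↦2, 2↦1, 3↦3, 4↦3]  zeros at y ∈ ∅
  x = 3: [0↦3, 1↦4, 2↦3, 3↦0, 4↦0]  zeros at y ∈ {3, 4}
  x = 4: [0↦2, 1↦3, 2↦2, 3↦4, 4↦4]  zeros at y ∈ ∅
Collecting zeros: affine points = {(0, 3), (0, 4), (3, 3), (3, 4)}.
Total count |C(F_5)_aff| = 4.


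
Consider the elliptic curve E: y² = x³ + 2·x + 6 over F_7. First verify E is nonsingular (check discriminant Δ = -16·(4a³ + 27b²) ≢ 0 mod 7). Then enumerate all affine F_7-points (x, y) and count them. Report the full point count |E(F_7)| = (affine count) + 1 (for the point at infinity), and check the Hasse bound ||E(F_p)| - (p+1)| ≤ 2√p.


Affine points = {(1, 3), (1, 4), (2, 2), (2, 5), (3, 2), (3, 5), (4, 1), (4, 6), (5, 1), (5, 6)}; affine count = 10; |E(F_7)| = 11.

Discriminant check: Δ ∝ 4a³ + 27b² = 4·2³ + 27·6² = 4·8 + 27·36 ≡ 3 (mod 7). Nonzero ⇒ E is nonsingular.
For each x ∈ F_7, compute rhs = x³ + 2·x + 6 mod 7, then count y ∈ F_7 with y² ≡ rhs.
  x = 0: rhs = 6, matching y values: none (0 points).
  x = 1: rhs = 2, matching y values: 3, 4 (2 points).
  x = 2: rhs = 4, matching y values: 2, 5 (2 points).
  x = 3: rhs = 4, matching y values: 2, 5 (2 points).
  x = 4: rhs = 1, matching y values: 1, 6 (2 points).
  x = 5: rhs = 1, matching y values: 1, 6 (2 points).
  x = 6: rhs = 3, matching y values: none (0 points).
Total affine count: 10.
Full point count |E(F_7)| = 10 + 1 = 11.
Hasse bound: |11 − (7+1)| = |3| = 3 ≤ 2√7 ≈ 5.2915 ✓.


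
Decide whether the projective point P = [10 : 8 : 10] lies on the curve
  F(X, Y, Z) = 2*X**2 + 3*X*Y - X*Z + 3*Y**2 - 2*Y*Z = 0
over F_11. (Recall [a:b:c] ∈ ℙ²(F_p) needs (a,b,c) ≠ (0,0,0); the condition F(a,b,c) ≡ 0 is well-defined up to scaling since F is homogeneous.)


F(10,8,10) ≡ 9 (mod 11); P is NOT on the curve.

Evaluate F(10, 8, 10) term-by-term (mod 11).
  2*X**2 ↦ 2·100·1·1 = 200
  3*X*Y ↦ 3·10·8·1 = 240
  -X*Z ↦ -1·10·1·10 = -100
  3*Y**2 ↦ 3·1·64·1 = 192
  -2*Y*Z ↦ -2·1·8·10 = -160
Sum: F(10, 8, 10) = (200) + (240) + (-100) + (192) + (-160) = 372.
Reducing mod 11: 372 ≡ 9 (mod 11).
Since F(a, b, c) ≡ 9 ≠ 0 (mod 11), P does NOT lie on the curve.


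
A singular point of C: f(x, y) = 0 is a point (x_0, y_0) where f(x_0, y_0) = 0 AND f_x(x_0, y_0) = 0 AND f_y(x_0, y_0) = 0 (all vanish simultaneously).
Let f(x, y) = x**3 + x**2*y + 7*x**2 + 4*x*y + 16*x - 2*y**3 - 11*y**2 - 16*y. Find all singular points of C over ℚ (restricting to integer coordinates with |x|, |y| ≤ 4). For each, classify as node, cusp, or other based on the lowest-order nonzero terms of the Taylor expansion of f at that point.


Singular points: {(-2, -2)}; classification: node.

Compute partial derivatives:
  f_x = 3*x**2 + 2*x*y + 14*x + 4*y + 16.
  f_y = x**2 + 4*x - 6*y**2 - 22*y - 16.
Scan x_0 ∈ {−4, ..., 4}. For each x_0, f_y(x_0, y) is a polynomial in y; find its integer roots y ∈ {−4, ..., 4}, then test f_x and f at those candidates.
  x = -4: f_y(-4, y) = -6*y**2 - 22*y - 16; vanishes at y ∈ {-1}. (-4, -1): f_x = 12 ≠ 0.
  x = -3: f_y(-3, y) = -6*y**2 - 22*y - 19; no integer root y with |y| ≤ 4.
  x = -2: f_y(-2, y) = -6*y**2 - 22*y - 20; vanishes at y ∈ {-2}. (-2, -2): f_x = 0, f = 0 — SINGULAR.
  x = -1: f_y(-1, y) = -6*y**2 - 22*y - 19; no integer root y with |y| ≤ 4.
  x = 0: f_y(0, y) = -6*y**2 - 22*y - 16; vanishes at y ∈ {-1}. (0, -1): f_x = 12 ≠ 0.
  x = 1: f_y(1, y) = -6*y**2 - 22*y - 11; no integer root y with |y| ≤ 4.
  x = 2: f_y(2, y) = -6*y**2 - 22*y - 4; no integer root y with |y| ≤ 4.
  x = 3: f_y(3, y) = -6*y**2 - 22*y + 5; no integer root y with |y| ≤ 4.
  x = 4: f_y(4, y) = -6*y**2 - 22*y + 16; no integer root y with |y| ≤ 4.
Only singular point on the grid: (-2, -2).
Classify: substitute x = -2 + u, y = -2 + v and expand: f = u**3 + u**2*v - u**2 - 2*v**3 + v**2.
No constant or linear terms (consistent with a singular point). Quadratic part: -u**2 + v**2. Cubic part: u**3 + u**2*v - 2*v**3.
The quadratic part v**2 - u**2 = (v − u)(v + u) splits into two distinct linear factors, so there are two distinct tangent lines y − -2 = ±(x − -2) — this is a node (ordinary double point).
Classification: node.


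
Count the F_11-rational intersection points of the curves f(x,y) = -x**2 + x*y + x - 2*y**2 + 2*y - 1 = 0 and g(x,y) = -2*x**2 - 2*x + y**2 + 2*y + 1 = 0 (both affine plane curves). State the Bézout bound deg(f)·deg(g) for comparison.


Common zeros: {(1, 1)}; count = 1; Bézout bound = 4.

deg(f) = 2, deg(g) = 2, so Bézout bound = 4.
Scan x ∈ F_11. For each x, list the y ∈ F_11 with f(x, y) ≡ 0 and those with g(x, y) ≡ 0 (mod 11); the common zeros in that column are the intersection.
  x = 0: f ≡ 0 at y ∈ ∅; g ≡ 0 at y ∈ {10}; common: ∅.
  x = 1: f ≡ 0 at y ∈ {1, 6}; g ≡ 0 at y ∈ {1, 8}; common: {1}.
  x = 2: f ≡ 0 at y ∈ {5, 8}; g ≡ 0 at y ∈ {0, 9}; common: ∅.
  x = 3: f ≡ 0 at y ∈ ∅; g ≡ 0 at y ∈ ∅; common: ∅.
  x = 4: f ≡ 0 at y ∈ {5, 9}; g ≡ 0 at y ∈ ∅; common: ∅.
  x = 5: f ≡ 0 at y ∈ ∅; g ≡ 0 at y ∈ {3, 6}; common: ∅.
  x = 6: f ≡ 0 at y ∈ {6, 9}; g ≡ 0 at y ∈ ∅; common: ∅.
  x = 7: f ≡ 0 at y ∈ {2, 8}; g ≡ 0 at y ∈ ∅; common: ∅.
  x = 8: f ≡ 0 at y ∈ ∅; g ≡ 0 at y ∈ {0, 9}; common: ∅.
  x = 9: f ≡ 0 at y ∈ ∅; g ≡ 0 at y ∈ {1, 8}; common: ∅.
  x = 10: f ≡ 0 at y ∈ ∅; g ≡ 0 at y ∈ {10}; common: ∅.
Collecting: common zeros = {(1, 1)}, so the count is 1.
Comparison with the Bézout bound: 1 ≤ 4 = deg(f)·deg(g), as expected for curves with no common component (the affine F_11-count falls short of the bound because intersections may lie at infinity, over extension fields, or carry multiplicity).


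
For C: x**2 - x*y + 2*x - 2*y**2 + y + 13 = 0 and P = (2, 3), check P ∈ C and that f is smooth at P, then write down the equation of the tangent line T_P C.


Tangent line at P: 3*x - 13*y + 33 = 0.

Step 1: f(2, 3) = 0, so P lies on C.
Step 2: partial derivatives
  f_x(x, y) = 2*x - y + 2, f_y(x, y) = -x - 4*y + 1.
  f_x(P) = 3, f_y(P) = -13 (gradient nonzero, so P is smooth).
Step 3: tangent line at P: 3·(x − 2) + -13·(y − 3) = 0.
Expanding: 3*x - 13*y + 33 = 0.


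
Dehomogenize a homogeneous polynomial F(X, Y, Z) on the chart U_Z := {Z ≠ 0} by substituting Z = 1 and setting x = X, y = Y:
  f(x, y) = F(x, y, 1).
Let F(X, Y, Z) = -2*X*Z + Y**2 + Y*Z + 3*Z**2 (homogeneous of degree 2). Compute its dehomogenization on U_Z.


f(x, y) = -2*x + y**2 + y + 3

On U_Z we set Z = 1. Each monomial c·X^i·Y^j·Z^k in F becomes c·x^i·y^j·1^k = c·x^i·y^j.
Substituting Z = 1: F(X, Y, 1) = -2*x + y**2 + y + 3.
Note: deg(f) ≤ deg(F) = 2; strict inequality happens when F is divisible by Z (lost terms).


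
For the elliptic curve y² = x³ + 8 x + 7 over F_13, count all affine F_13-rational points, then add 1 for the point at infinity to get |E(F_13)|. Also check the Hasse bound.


Affine points = {(1, 4), (1, 9), (4, 5), (4, 8), (5, 4), (5, 9), (7, 4), (7, 9), (11, 3), (11, 10)}; affine count = 10; |E(F_13)| = 11.

Discriminant check: Δ ∝ 4a³ + 27b² = 4·8³ + 27·7² = 4·512 + 27·49 ≡ 4 (mod 13). Nonzero ⇒ E is nonsingular.
For each x ∈ F_13, compute rhs = x³ + 8·x + 7 mod 13, then count y ∈ F_13 with y² ≡ rhs.
  x = 0: rhs = 7, matching y values: none (0 points).
  x = 1: rhs = 3, matching y values: 4, 9 (2 points).
  x = 2: rhs = 5, matching y values: none (0 points).
  x = 3: rhs = 6, matching y values: none (0 points).
  x = 4: rhs = 12, matching y values: 5, 8 (2 points).
  x = 5: rhs = 3, matching y values: 4, 9 (2 points).
  x = 6: rhs = 11, matching y values: none (0 points).
  x = 7: rhs = 3, matching y values: 4, 9 (2 points).
  x = 8: rhs = 11, matching y values: none (0 points).
  x = 9: rhs = 2, matching y values: none (0 points).
  x = 10: rhs = 8, matching y values: none (0 points).
  x = 11: rhs = 9, matching y values: 3, 10 (2 points).
  x = 12: rhs = 11, matching y values: none (0 points).
Total affine count: 10.
Full point count |E(F_13)| = 10 + 1 = 11.
Hasse bound: |11 − (13+1)| = |-3| = 3 ≤ 2√13 ≈ 7.2111 ✓.


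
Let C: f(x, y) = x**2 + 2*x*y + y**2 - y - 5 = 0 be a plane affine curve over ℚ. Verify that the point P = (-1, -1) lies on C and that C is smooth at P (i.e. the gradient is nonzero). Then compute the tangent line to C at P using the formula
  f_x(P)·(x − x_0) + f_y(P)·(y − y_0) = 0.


Tangent line at P: -4*x - 5*y - 9 = 0.

Step 1: f(-1, -1) = 0, so P lies on C.
Step 2: partial derivatives
  f_x(x, y) = 2*x + 2*y, f_y(x, y) = 2*x + 2*y - 1.
  f_x(P) = -4, f_y(P) = -5 (gradient nonzero, so P is smooth).
Step 3: tangent line at P: -4·(x − -1) + -5·(y − -1) = 0.
Expanding: -4*x - 5*y - 9 = 0.


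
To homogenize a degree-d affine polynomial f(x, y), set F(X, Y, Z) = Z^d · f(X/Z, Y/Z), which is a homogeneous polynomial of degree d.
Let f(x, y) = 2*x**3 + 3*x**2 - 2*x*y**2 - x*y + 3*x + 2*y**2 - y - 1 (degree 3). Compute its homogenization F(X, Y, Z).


F(X, Y, Z) = 2*X**3 + 3*X**2*Z - 2*X*Y**2 - X*Y*Z + 3*X*Z**2 + 2*Y**2*Z - Y*Z**2 - Z**3

deg(f) = 3.
Substitute x = X/Z, y = Y/Z into f, then multiply by Z^3.
  monomial 2·x^3·y^0 ↦ 2·X^3·Y^0·Z^0.
  monomial 3·x^2·y^0 ↦ 3·X^2·Y^0·Z^1.
  monomial -2·x^1·y^2 ↦ -2·X^1·Y^2·Z^0.
  monomial -1·x^1·y^1 ↦ -1·X^1·Y^1·Z^1.
  monomial 3·x^1·y^0 ↦ 3·X^1·Y^0·Z^2.
  monomial 2·x^0·y^2 ↦ 2·X^0·Y^2·Z^1.
  monomial -1·x^0·y^1 ↦ -1·X^0·Y^1·Z^2.
  monomial -1·x^0·y^0 ↦ -1·X^0·Y^0·Z^3.
Collecting: F(X, Y, Z) = 2*X**3 + 3*X**2*Z - 2*X*Y**2 - X*Y*Z + 3*X*Z**2 + 2*Y**2*Z - Y*Z**2 - Z**3.


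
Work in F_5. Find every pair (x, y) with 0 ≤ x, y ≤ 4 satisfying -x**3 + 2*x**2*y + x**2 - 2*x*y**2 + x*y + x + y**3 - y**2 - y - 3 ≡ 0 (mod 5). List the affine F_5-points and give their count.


Affine F_5-points: {(2, 0), (2, 1), (2, 4), (4, 1), (4, 2)}; count = 5.

For each of the 25 pairs (x, y) ∈ F_5², evaluate f(x, y) mod 5. Record the zeros.
  x = 0: [0↦2, 1↦1, 2↦4, 3↦2, 4↦1]  zeros at y ∈ ∅
  x = 1: [0↦3, 1↦3, 2↦3, 3↦4, 4↦2]  zeros at y ∈ ∅
  x = 2: [0↦0, 1↦0, 2↦1, 3↦4, 4↦0]  zeros at y ∈ {0, 1, 4}
  x = 3: [0↦2, 1↦1, 2↦2, 3↦1, 4↦4]  zeros at y ∈ ∅
  x = 4: [0↦3, 1↦0, 2↦0, 3↦4, 4↦3]  zeros at y ∈ {1, 2}
Collecting zeros: affine points = {(2, 0), (2, 1), (2, 4), (4, 1), (4, 2)}.
Total count |C(F_5)_aff| = 5.


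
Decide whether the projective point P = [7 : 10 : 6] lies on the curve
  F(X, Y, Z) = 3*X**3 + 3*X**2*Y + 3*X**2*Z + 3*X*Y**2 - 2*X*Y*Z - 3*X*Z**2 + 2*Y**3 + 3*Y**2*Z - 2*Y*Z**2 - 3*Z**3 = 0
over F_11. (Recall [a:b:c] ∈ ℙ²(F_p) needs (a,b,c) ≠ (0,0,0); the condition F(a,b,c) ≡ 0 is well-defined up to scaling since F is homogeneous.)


F(7,10,6) ≡ 3 (mod 11); P is NOT on the curve.

Evaluate F(7, 10, 6) term-by-term (mod 11).
  3*X**3 ↦ 3·343·1·1 = 1029
  3*X**2*Y ↦ 3·49·10·1 = 1470
  3*X**2*Z ↦ 3·49·1·6 = 882
  3*X*Y**2 ↦ 3·7·100·1 = 2100
  -2*X*Y*Z ↦ -2·7·10·6 = -840
  -3*X*Z**2 ↦ -3·7·1·36 = -756
  2*Y**3 ↦ 2·1·1000·1 = 2000
  3*Y**2*Z ↦ 3·1·100·6 = 1800
  -2*Y*Z**2 ↦ -2·1·10·36 = -720
  -3*Z**3 ↦ -3·1·1·216 = -648
Sum: F(7, 10, 6) = (1029) + (1470) + (882) + (2100) + (-840) + (-756) + (2000) + (1800) + (-720) + (-648) = 6317.
Reducing mod 11: 6317 ≡ 3 (mod 11).
Since F(a, b, c) ≡ 3 ≠ 0 (mod 11), P does NOT lie on the curve.


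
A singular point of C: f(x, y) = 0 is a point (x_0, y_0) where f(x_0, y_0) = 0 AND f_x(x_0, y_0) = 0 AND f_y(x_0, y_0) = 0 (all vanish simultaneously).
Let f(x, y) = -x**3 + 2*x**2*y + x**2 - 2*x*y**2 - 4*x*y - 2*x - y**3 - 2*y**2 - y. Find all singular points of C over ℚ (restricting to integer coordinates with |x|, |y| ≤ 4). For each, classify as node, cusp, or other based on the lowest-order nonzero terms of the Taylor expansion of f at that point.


Singular points: {(0, -1)}; classification: node.

Compute partial derivatives:
  f_x = -3*x**2 + 4*x*y + 2*x - 2*y**2 - 4*y - 2.
  f_y = 2*x**2 - 4*x*y - 4*x - 3*y**2 - 4*y - 1.
Scan x_0 ∈ {−4, ..., 4}. For each x_0, f_y(x_0, y) is a polynomial in y; find its integer roots y ∈ {−4, ..., 4}, then test f_x and f at those candidates.
  x = -4: f_y(-4, y) = -3*y**2 + 12*y + 47; no integer root y with |y| ≤ 4.
  x = -3: f_y(-3, y) = -3*y**2 + 8*y + 29; no integer root y with |y| ≤ 4.
  x = -2: f_y(-2, y) = -3*y**2 + 4*y + 15; vanishes at y ∈ {3}. (-2, 3): f_x = -72 ≠ 0.
  x = -1: f_y(-1, y) = 5 - 3*y**2; no integer root y with |y| ≤ 4.
  x = 0: f_y(0, y) = -3*y**2 - 4*y - 1; vanishes at y ∈ {-1}. (0, -1): f_x = 0, f = 0 — SINGULAR.
  x = 1: f_y(1, y) = -3*y**2 - 8*y - 3; no integer root y with |y| ≤ 4.
  x = 2: f_y(2, y) = -3*y**2 - 12*y - 1; no integer root y with |y| ≤ 4.
  x = 3: f_y(3, y) = -3*y**2 - 16*y + 5; no integer root y with |y| ≤ 4.
  x = 4: f_y(4, y) = -3*y**2 - 20*y + 15; no integer root y with |y| ≤ 4.
Only singular point on the grid: (0, -1).
Classify: substitute x = 0 + u, y = -1 + v and expand: f = -u**3 + 2*u**2*v - u**2 - 2*u*v**2 - v**3 + v**2.
No constant or linear terms (consistent with a singular point). Quadratic part: -u**2 + v**2. Cubic part: -u**3 + 2*u**2*v - 2*u*v**2 - v**3.
The quadratic part v**2 - u**2 = (v − u)(v + u) splits into two distinct linear factors, so there are two distinct tangent lines y − -1 = ±(x − 0) — this is a node (ordinary double point).
Classification: node.


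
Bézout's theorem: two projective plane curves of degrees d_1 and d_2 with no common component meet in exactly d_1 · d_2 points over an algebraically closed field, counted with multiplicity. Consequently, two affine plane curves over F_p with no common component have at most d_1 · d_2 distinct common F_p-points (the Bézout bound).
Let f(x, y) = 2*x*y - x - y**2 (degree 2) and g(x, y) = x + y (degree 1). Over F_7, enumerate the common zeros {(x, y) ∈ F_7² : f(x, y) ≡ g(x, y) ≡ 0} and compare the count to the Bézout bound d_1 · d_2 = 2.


Common zeros: {(0, 0), (2, 5)}; count = 2; Bézout bound = 2.

deg(f) = 2, deg(g) = 1, so Bézout bound = 2.
Scan x ∈ F_7. For each x, list the y ∈ F_7 with f(x, y) ≡ 0 and those with g(x, y) ≡ 0 (mod 7); the common zeros in that column are the intersection.
  x = 0: f ≡ 0 at y ∈ {0}; g ≡ 0 at y ∈ {0}; common: {0}.
  x = 1: f ≡ 0 at y ∈ {1}; g ≡ 0 at y ∈ {6}; common: ∅.
  x = 2: f ≡ 0 at y ∈ {5, 6}; g ≡ 0 at y ∈ {5}; common: {5}.
  x = 3: f ≡ 0 at y ∈ ∅; g ≡ 0 at y ∈ {4}; common: ∅.
  x = 4: f ≡ 0 at y ∈ ∅; g ≡ 0 at y ∈ {3}; common: ∅.
  x = 5: f ≡ 0 at y ∈ ∅; g ≡ 0 at y ∈ {2}; common: ∅.
  x = 6: f ≡ 0 at y ∈ {2, 3}; g ≡ 0 at y ∈ {1}; common: ∅.
Collecting: common zeros = {(0, 0), (2, 5)}, so the count is 2.
Comparison with the Bézout bound: 2 ≤ 2 = deg(f)·deg(g), as expected for curves with no common component (the bound is attained).


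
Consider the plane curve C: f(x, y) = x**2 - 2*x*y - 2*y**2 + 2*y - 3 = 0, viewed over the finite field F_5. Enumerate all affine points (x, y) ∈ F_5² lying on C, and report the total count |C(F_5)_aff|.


Affine F_5-points: {(0, 3), (1, 2), (1, 3), (3, 1), (3, 2), (4, 1)}; count = 6.

For each of the 25 pairs (x, y) ∈ F_5², evaluate f(x, y) mod 5. Record the zeros.
  x = 0: [0↦2, 1↦2, 2↦3, 3↦0, 4↦3]  zeros at y ∈ {3}
  x = 1: [0↦3, 1↦1, 2↦0, 3↦0, 4↦1]  zeros at y ∈ {2, 3}
  x = 2: [0↦1, 1↦2, 2↦4, 3↦2, 4↦1]  zeros at y ∈ ∅
  x = 3: [0↦1, 1↦0, 2↦0, 3↦1, 4↦3]  zeros at y ∈ {1, 2}
  x = 4: [0↦3, 1↦0, 2↦3, 3↦2, 4↦2]  zeros at y ∈ {1}
Collecting zeros: affine points = {(0, 3), (1, 2), (1, 3), (3, 1), (3, 2), (4, 1)}.
Total count |C(F_5)_aff| = 6.


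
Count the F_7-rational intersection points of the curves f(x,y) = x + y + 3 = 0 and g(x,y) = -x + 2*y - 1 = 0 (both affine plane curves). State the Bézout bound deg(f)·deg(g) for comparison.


Common zeros: {(0, 4)}; count = 1; Bézout bound = 1.

deg(f) = 1, deg(g) = 1, so Bézout bound = 1.
Scan x ∈ F_7. For each x, list the y ∈ F_7 with f(x, y) ≡ 0 and those with g(x, y) ≡ 0 (mod 7); the common zeros in that column are the intersection.
  x = 0: f ≡ 0 at y ∈ {4}; g ≡ 0 at y ∈ {4}; common: {4}.
  x = 1: f ≡ 0 at y ∈ {3}; g ≡ 0 at y ∈ {1}; common: ∅.
  x = 2: f ≡ 0 at y ∈ {2}; g ≡ 0 at y ∈ {5}; common: ∅.
  x = 3: f ≡ 0 at y ∈ {1}; g ≡ 0 at y ∈ {2}; common: ∅.
  x = 4: f ≡ 0 at y ∈ {0}; g ≡ 0 at y ∈ {6}; common: ∅.
  x = 5: f ≡ 0 at y ∈ {6}; g ≡ 0 at y ∈ {3}; common: ∅.
  x = 6: f ≡ 0 at y ∈ {5}; g ≡ 0 at y ∈ {0}; common: ∅.
Collecting: common zeros = {(0, 4)}, so the count is 1.
Comparison with the Bézout bound: 1 ≤ 1 = deg(f)·deg(g), as expected for curves with no common component (the bound is attained).


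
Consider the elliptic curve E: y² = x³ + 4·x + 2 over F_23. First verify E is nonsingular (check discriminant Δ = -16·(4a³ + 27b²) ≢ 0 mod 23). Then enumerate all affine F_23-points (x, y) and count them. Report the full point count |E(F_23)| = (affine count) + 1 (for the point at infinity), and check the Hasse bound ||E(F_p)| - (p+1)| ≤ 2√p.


Affine points = {(0, 5), (0, 18), (2, 8), (2, 15), (3, 8), (3, 15), (4, 6), (4, 17), (5, 3), (5, 20), (6, 9), (6, 14), (9, 10), (9, 13), (18, 8), (18, 15), (20, 3), (20, 20), (21, 3), (21, 20)}; affine count = 20; |E(F_23)| = 21.

Discriminant check: Δ ∝ 4a³ + 27b² = 4·4³ + 27·2² = 4·64 + 27·4 ≡ 19 (mod 23). Nonzero ⇒ E is nonsingular.
For each x ∈ F_23, compute rhs = x³ + 4·x + 2 mod 23, then count y ∈ F_23 with y² ≡ rhs.
  x = 0: rhs = 2, matching y values: 5, 18 (2 points).
  x = 1: rhs = 7, matching y values: none (0 points).
  x = 2: rhs = 18, matching y values: 8, 15 (2 points).
  x = 3: rhs = 18, matching y values: 8, 15 (2 points).
  x = 4: rhs = 13, matching y values: 6, 17 (2 points).
  x = 5: rhs = 9, matching y values: 3, 20 (2 points).
  x = 6: rhs = 12, matching y values: 9, 14 (2 points).
  x = 7: rhs = 5, matching y values: none (0 points).
  x = 8: rhs = 17, matching y values: none (0 points).
  x = 9: rhs = 8, matching y values: 10, 13 (2 points).
  x = 10: rhs = 7, matching y values: none (0 points).
  x = 11: rhs = 20, matching y values: none (0 points).
  x = 12: rhs = 7, matching y values: none (0 points).
  x = 13: rhs = 20, matching y values: none (0 points).
  x = 14: rhs = 19, matching y values: none (0 points).
  x = 15: rhs = 10, matching y values: none (0 points).
  x = 16: rhs = 22, matching y values: none (0 points).
  x = 17: rhs = 15, matching y values: none (0 points).
  x = 18: rhs = 18, matching y values: 8, 15 (2 points).
  x = 19: rhs = 14, matching y values: none (0 points).
  x = 20: rhs = 9, matching y values: 3, 20 (2 points).
  x = 21: rhs = 9, matching y values: 3, 20 (2 points).
  x = 22: rhs = 20, matching y values: none (0 points).
Total affine count: 20.
Full point count |E(F_23)| = 20 + 1 = 21.
Hasse bound: |21 − (23+1)| = |-3| = 3 ≤ 2√23 ≈ 9.5917 ✓.


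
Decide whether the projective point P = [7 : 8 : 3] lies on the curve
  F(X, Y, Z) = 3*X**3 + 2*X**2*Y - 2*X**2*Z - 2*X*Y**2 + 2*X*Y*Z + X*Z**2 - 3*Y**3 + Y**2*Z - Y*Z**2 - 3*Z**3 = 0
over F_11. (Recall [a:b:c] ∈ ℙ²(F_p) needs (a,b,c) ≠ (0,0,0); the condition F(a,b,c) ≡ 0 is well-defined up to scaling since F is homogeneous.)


F(7,8,3) ≡ 9 (mod 11); P is NOT on the curve.

Evaluate F(7, 8, 3) term-by-term (mod 11).
  3*X**3 ↦ 3·343·1·1 = 1029
  2*X**2*Y ↦ 2·49·8·1 = 784
  -2*X**2*Z ↦ -2·49·1·3 = -294
  -2*X*Y**2 ↦ -2·7·64·1 = -896
  2*X*Y*Z ↦ 2·7·8·3 = 336
  X*Z**2 ↦ 1·7·1·9 = 63
  -3*Y**3 ↦ -3·1·512·1 = -1536
  Y**2*Z ↦ 1·1·64·3 = 192
  -Y*Z**2 ↦ -1·1·8·9 = -72
  -3*Z**3 ↦ -3·1·1·27 = -81
Sum: F(7, 8, 3) = (1029) + (784) + (-294) + (-896) + (336) + (63) + (-1536) + (192) + (-72) + (-81) = -475.
Reducing mod 11: -475 ≡ 9 (mod 11).
Since F(a, b, c) ≡ 9 ≠ 0 (mod 11), P does NOT lie on the curve.


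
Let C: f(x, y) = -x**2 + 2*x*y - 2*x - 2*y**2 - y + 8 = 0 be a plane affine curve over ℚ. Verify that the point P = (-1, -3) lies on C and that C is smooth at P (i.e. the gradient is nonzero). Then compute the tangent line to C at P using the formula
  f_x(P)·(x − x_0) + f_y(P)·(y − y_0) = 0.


Tangent line at P: -6*x + 9*y + 21 = 0.

Step 1: f(-1, -3) = 0, so P lies on C.
Step 2: partial derivatives
  f_x(x, y) = -2*x + 2*y - 2, f_y(x, y) = 2*x - 4*y - 1.
  f_x(P) = -6, f_y(P) = 9 (gradient nonzero, so P is smooth).
Step 3: tangent line at P: -6·(x − -1) + 9·(y − -3) = 0.
Expanding: -6*x + 9*y + 21 = 0.


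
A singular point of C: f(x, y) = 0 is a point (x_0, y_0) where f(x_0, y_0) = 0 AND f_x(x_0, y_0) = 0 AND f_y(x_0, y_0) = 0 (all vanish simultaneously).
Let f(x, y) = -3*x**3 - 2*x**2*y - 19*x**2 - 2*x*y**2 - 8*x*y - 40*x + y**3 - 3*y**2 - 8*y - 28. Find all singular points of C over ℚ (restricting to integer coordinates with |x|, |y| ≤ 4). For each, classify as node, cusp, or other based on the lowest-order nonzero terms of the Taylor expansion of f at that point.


Singular points: {(-2, 0)}; classification: node.

Compute partial derivatives:
  f_x = -9*x**2 - 4*x*y - 38*x - 2*y**2 - 8*y - 40.
  f_y = -2*x**2 - 4*x*y - 8*x + 3*y**2 - 6*y - 8.
Scan x_0 ∈ {−4, ..., 4}. For each x_0, f_y(x_0, y) is a polynomial in y; find its integer roots y ∈ {−4, ..., 4}, then test f_x and f at those candidates.
  x = -4: f_y(-4, y) = 3*y**2 + 10*y - 8; vanishes at y ∈ {-4}. (-4, -4): f_x = -96 ≠ 0.
  x = -3: f_y(-3, y) = 3*y**2 + 6*y - 2; no integer root y with |y| ≤ 4.
  x = -2: f_y(-2, y) = 3*y**2 + 2*y; vanishes at y ∈ {0}. (-2, 0): f_x = 0, f = 0 — SINGULAR.
  x = -1: f_y(-1, y) = 3*y**2 - 2*y - 2; no integer root y with |y| ≤ 4.
  x = 0: f_y(0, y) = 3*y**2 - 6*y - 8; no integer root y with |y| ≤ 4.
  x = 1: f_y(1, y) = 3*y**2 - 10*y - 18; no integer root y with |y| ≤ 4.
  x = 2: f_y(2, y) = 3*y**2 - 14*y - 32; no integer root y with |y| ≤ 4.
  x = 3: f_y(3, y) = 3*y**2 - 18*y - 50; no integer root y with |y| ≤ 4.
  x = 4: f_y(4, y) = 3*y**2 - 22*y - 72; no integer root y with |y| ≤ 4.
Only singular point on the grid: (-2, 0).
Classify: substitute x = -2 + u, y = 0 + v and expand: f = -3*u**3 - 2*u**2*v - u**2 - 2*u*v**2 + v**3 + v**2.
No constant or linear terms (consistent with a singular point). Quadratic part: -u**2 + v**2. Cubic part: -3*u**3 - 2*u**2*v - 2*u*v**2 + v**3.
The quadratic part v**2 - u**2 = (v − u)(v + u) splits into two distinct linear factors, so there are two distinct tangent lines y − 0 = ±(x − -2) — this is a node (ordinary double point).
Classification: node.


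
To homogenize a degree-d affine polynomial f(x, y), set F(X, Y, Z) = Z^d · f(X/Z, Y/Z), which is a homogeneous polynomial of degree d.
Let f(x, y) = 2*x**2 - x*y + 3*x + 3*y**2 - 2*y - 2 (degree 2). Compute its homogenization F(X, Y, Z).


F(X, Y, Z) = 2*X**2 - X*Y + 3*X*Z + 3*Y**2 - 2*Y*Z - 2*Z**2

deg(f) = 2.
Substitute x = X/Z, y = Y/Z into f, then multiply by Z^2.
  monomial 2·x^2·y^0 ↦ 2·X^2·Y^0·Z^0.
  monomial -1·x^1·y^1 ↦ -1·X^1·Y^1·Z^0.
  monomial 3·x^1·y^0 ↦ 3·X^1·Y^0·Z^1.
  monomial 3·x^0·y^2 ↦ 3·X^0·Y^2·Z^0.
  monomial -2·x^0·y^1 ↦ -2·X^0·Y^1·Z^1.
  monomial -2·x^0·y^0 ↦ -2·X^0·Y^0·Z^2.
Collecting: F(X, Y, Z) = 2*X**2 - X*Y + 3*X*Z + 3*Y**2 - 2*Y*Z - 2*Z**2.
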